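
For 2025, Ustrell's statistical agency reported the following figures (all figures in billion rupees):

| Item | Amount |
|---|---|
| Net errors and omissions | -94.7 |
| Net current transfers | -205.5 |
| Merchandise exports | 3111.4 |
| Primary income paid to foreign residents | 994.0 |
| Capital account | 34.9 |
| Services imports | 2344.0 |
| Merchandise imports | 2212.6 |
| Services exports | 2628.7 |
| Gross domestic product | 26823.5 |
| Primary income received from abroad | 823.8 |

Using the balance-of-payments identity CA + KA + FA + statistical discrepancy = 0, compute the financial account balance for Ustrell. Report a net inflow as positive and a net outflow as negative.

Goods balance = 3111.4 - 2212.6 = 898.8
Services balance = 2628.7 - 2344.0 = 284.7
Trade balance (goods + services) = 898.8 + 284.7 = 1183.5
Net primary income = 823.8 - 994.0 = -170.2
Net secondary income = -205.5
Current account = 1183.5 + (-170.2) + (-205.5) = 807.8
Financial account = -(807.8 + 34.9 + (-94.7)) = -748.0

-748.0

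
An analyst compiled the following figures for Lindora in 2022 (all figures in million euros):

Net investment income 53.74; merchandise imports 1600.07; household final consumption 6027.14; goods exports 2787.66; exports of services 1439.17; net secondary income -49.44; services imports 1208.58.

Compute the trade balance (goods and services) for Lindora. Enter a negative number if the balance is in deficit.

Goods balance = 2787.66 - 1600.07 = 1187.59
Services balance = 1439.17 - 1208.58 = 230.59
Trade balance (goods + services) = 1187.59 + 230.59 = 1418.18

1418.18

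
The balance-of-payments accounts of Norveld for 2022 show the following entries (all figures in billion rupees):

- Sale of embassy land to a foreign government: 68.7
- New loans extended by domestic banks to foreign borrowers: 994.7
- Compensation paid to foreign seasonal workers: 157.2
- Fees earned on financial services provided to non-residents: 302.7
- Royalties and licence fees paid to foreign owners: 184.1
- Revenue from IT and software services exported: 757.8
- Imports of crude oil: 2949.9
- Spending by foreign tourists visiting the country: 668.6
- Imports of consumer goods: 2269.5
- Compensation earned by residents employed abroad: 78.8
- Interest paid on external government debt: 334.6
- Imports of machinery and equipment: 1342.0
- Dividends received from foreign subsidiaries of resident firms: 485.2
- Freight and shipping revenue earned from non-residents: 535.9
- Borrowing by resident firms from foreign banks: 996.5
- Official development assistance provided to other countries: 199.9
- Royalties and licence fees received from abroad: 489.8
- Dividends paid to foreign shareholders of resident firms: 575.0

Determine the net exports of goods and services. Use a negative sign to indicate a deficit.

Goods: -2949.9 - 2269.5 - 1342.0 = -6561.4
Services: -184.1 + 535.9 + 489.8 + 757.8 + 668.6 + 302.7 = 2570.7
Trade balance = -6561.4 + 2570.7 = -3990.7
(Excluded from the trade balance — capital account: sale of embassy land to a foreign government 68.7; financial account: new loans extended by domestic banks to foreign borrowers 994.7, borrowing by resident firms from foreign banks 996.5; primary income: compensation paid to foreign seasonal workers 157.2, compensation earned by residents employed abroad 78.8, interest paid on external government debt 334.6, dividends received from foreign subsidiaries of resident firms 485.2, dividends paid to foreign shareholders of resident firms 575.0; secondary income: official development assistance provided to other countries 199.9.)

-3990.7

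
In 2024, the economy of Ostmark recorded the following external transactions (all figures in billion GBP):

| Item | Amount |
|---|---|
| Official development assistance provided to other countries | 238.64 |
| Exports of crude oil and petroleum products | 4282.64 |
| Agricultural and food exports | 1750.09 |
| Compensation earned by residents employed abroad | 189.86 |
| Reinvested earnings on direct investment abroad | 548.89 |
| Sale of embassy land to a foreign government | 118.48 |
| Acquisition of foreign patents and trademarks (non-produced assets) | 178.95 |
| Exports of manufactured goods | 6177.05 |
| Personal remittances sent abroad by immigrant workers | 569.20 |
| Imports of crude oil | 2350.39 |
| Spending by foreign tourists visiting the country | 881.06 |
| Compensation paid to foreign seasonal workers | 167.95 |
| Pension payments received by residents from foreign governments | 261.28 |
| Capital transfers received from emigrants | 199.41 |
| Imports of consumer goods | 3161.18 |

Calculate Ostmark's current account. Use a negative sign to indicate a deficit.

Goods: 1750.09 - 2350.39 + 4282.64 + 6177.05 - 3161.18 = 6698.21
Services: 881.06
Primary income: -167.95 + 189.86 + 548.89 = 570.80
Secondary income: -569.20 + 261.28 - 238.64 = -546.56
Current account = 6698.21 + 881.06 + 570.80 + (-546.56) = 7603.51
(Excluded from the current account — capital account: sale of embassy land to a foreign government 118.48, acquisition of foreign patents and trademarks (non-produced assets) 178.95, capital transfers received from emigrants 199.41.)

7603.51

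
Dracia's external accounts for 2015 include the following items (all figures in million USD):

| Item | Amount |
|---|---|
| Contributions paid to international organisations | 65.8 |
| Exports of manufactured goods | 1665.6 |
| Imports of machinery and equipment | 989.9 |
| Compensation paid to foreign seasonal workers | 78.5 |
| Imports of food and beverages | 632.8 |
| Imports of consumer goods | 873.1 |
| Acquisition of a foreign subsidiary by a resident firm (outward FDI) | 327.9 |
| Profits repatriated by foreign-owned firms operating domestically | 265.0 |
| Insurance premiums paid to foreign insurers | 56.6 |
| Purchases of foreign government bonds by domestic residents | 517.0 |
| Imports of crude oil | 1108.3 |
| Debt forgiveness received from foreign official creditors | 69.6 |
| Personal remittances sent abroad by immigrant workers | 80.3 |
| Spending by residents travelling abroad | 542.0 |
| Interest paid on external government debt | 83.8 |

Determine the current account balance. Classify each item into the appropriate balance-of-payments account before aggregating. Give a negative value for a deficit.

Goods: -873.1 - 989.9 - 1108.3 + 1665.6 - 632.8 = -1938.5
Services: -542.0 - 56.6 = -598.6
Primary income: -78.5 - 83.8 - 265.0 = -427.3
Secondary income: -65.8 - 80.3 = -146.1
Current account = (-1938.5) + (-598.6) + (-427.3) + (-146.1) = -3110.5
(Excluded from the current account — financial account: acquisition of a foreign subsidiary by a resident firm (outward FDI) 327.9, purchases of foreign government bonds by domestic residents 517.0; capital account: debt forgiveness received from foreign official creditors 69.6.)

-3110.5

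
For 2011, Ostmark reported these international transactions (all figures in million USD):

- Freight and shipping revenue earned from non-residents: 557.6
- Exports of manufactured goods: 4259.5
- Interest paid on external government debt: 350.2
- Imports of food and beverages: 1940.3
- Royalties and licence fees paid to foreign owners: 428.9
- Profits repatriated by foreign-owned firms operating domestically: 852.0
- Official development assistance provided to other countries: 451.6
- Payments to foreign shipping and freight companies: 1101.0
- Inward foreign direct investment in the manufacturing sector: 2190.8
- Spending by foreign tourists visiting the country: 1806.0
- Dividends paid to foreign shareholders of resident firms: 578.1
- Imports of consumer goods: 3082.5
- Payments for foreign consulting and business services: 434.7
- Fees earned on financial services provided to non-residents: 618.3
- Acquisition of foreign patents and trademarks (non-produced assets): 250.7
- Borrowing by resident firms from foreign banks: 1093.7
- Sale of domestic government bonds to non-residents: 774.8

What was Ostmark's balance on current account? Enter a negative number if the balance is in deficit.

Goods: -3082.5 + 4259.5 - 1940.3 = -763.3
Services: 557.6 - 428.9 - 1101.0 - 434.7 + 1806.0 + 618.3 = 1017.3
Primary income: -350.2 - 852.0 - 578.1 = -1780.3
Secondary income: -451.6
Current account = (-763.3) + 1017.3 + (-1780.3) + (-451.6) = -1977.9
(Excluded from the current account — financial account: inward foreign direct investment in the manufacturing sector 2190.8, borrowing by resident firms from foreign banks 1093.7, sale of domestic government bonds to non-residents 774.8; capital account: acquisition of foreign patents and trademarks (non-produced assets) 250.7.)

-1977.9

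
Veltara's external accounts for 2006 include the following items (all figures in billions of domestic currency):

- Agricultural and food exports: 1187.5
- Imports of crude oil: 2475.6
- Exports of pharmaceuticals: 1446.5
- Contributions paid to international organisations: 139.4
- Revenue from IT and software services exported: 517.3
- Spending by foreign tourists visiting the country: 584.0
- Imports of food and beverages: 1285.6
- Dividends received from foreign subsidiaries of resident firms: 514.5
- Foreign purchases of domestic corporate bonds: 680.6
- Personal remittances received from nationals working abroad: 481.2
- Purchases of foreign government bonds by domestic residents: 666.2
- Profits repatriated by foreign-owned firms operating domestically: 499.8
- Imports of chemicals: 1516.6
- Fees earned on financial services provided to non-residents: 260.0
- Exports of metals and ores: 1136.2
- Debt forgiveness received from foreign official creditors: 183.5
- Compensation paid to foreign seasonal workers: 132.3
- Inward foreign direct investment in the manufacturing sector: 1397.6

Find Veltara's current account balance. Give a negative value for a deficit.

77.9

Goods: -1285.6 - 2475.6 + 1446.5 + 1187.5 - 1516.6 + 1136.2 = -1507.6
Services: 260.0 + 517.3 + 584.0 = 1361.3
Primary income: -132.3 - 499.8 + 514.5 = -117.6
Secondary income: 481.2 - 139.4 = 341.8
Current account = (-1507.6) + 1361.3 + (-117.6) + 341.8 = 77.9
(Excluded from the current account — financial account: foreign purchases of domestic corporate bonds 680.6, purchases of foreign government bonds by domestic residents 666.2, inward foreign direct investment in the manufacturing sector 1397.6; capital account: debt forgiveness received from foreign official creditors 183.5.)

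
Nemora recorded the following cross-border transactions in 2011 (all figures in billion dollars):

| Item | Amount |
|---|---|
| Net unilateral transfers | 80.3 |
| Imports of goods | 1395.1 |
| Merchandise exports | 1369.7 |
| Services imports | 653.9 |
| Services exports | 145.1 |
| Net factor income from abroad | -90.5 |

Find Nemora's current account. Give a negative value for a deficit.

-544.4

Goods balance = 1369.7 - 1395.1 = -25.4
Services balance = 145.1 - 653.9 = -508.8
Trade balance (goods + services) = -25.4 + (-508.8) = -534.2
Net primary income = -90.5
Net secondary income = 80.3
Current account = -534.2 + (-90.5) + 80.3 = -544.4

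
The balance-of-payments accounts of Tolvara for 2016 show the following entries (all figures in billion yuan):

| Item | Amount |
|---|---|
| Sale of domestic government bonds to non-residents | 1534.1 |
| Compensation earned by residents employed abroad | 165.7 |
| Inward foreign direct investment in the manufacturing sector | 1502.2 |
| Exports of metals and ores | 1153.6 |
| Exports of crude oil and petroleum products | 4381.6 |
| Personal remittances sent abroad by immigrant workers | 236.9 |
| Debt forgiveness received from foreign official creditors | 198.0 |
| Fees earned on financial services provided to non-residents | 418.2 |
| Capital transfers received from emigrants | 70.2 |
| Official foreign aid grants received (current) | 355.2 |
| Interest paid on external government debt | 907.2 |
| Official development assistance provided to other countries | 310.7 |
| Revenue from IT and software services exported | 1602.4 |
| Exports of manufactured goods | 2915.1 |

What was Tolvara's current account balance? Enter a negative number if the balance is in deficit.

Goods: 2915.1 + 4381.6 + 1153.6 = 8450.3
Services: 418.2 + 1602.4 = 2020.6
Primary income: -907.2 + 165.7 = -741.5
Secondary income: -236.9 - 310.7 + 355.2 = -192.4
Current account = 8450.3 + 2020.6 + (-741.5) + (-192.4) = 9537.0
(Excluded from the current account — financial account: sale of domestic government bonds to non-residents 1534.1, inward foreign direct investment in the manufacturing sector 1502.2; capital account: debt forgiveness received from foreign official creditors 198.0, capital transfers received from emigrants 70.2.)

9537.0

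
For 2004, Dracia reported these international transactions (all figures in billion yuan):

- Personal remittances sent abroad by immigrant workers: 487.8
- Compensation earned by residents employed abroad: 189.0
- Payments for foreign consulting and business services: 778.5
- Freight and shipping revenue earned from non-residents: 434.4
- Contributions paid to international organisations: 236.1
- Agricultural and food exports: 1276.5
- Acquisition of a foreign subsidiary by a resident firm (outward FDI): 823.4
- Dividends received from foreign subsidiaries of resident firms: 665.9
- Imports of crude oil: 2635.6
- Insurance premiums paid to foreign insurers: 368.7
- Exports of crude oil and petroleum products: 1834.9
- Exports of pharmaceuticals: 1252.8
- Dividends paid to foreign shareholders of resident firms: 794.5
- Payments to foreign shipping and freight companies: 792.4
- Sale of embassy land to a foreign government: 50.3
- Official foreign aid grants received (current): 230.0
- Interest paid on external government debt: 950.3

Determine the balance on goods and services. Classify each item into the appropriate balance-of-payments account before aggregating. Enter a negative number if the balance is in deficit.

Goods: 1276.5 + 1252.8 - 2635.6 + 1834.9 = 1728.6
Services: 434.4 - 368.7 - 778.5 - 792.4 = -1505.2
Trade balance = 1728.6 + (-1505.2) = 223.4
(Excluded from the trade balance — secondary income: personal remittances sent abroad by immigrant workers 487.8, contributions paid to international organisations 236.1, official foreign aid grants received (current) 230.0; primary income: compensation earned by residents employed abroad 189.0, dividends received from foreign subsidiaries of resident firms 665.9, dividends paid to foreign shareholders of resident firms 794.5, interest paid on external government debt 950.3; financial account: acquisition of a foreign subsidiary by a resident firm (outward FDI) 823.4; capital account: sale of embassy land to a foreign government 50.3.)

223.4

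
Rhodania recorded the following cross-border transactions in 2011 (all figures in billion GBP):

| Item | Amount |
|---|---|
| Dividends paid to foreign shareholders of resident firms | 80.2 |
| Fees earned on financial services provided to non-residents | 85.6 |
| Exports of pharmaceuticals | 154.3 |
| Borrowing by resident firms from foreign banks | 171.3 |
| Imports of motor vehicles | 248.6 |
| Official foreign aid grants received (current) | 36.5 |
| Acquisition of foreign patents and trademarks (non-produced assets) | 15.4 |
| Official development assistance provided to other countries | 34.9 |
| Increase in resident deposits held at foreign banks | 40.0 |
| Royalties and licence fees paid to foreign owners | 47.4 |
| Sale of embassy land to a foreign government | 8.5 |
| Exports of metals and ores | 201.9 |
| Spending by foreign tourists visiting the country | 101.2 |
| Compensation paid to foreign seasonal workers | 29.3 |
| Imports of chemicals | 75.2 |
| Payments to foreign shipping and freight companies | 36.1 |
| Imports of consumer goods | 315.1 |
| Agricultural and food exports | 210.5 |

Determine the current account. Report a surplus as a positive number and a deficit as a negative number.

-76.8

Goods: -75.2 - 315.1 + 210.5 - 248.6 + 201.9 + 154.3 = -72.2
Services: -47.4 + 85.6 + 101.2 - 36.1 = 103.3
Primary income: -29.3 - 80.2 = -109.5
Secondary income: -34.9 + 36.5 = 1.6
Current account = (-72.2) + 103.3 + (-109.5) + 1.6 = -76.8
(Excluded from the current account — financial account: borrowing by resident firms from foreign banks 171.3, increase in resident deposits held at foreign banks 40.0; capital account: acquisition of foreign patents and trademarks (non-produced assets) 15.4, sale of embassy land to a foreign government 8.5.)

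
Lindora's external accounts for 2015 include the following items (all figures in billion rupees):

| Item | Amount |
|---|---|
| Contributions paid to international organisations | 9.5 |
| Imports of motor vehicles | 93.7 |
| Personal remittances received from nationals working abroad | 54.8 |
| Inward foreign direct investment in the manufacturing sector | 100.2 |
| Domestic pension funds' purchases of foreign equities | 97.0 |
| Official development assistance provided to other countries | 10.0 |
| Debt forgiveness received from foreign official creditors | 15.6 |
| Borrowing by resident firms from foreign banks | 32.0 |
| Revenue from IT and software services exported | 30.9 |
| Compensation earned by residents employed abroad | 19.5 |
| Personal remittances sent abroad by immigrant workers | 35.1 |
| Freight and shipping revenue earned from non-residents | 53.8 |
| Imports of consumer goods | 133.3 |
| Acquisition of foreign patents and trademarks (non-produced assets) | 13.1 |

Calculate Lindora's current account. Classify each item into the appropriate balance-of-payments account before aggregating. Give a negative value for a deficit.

Goods: -93.7 - 133.3 = -227.0
Services: 30.9 + 53.8 = 84.7
Primary income: 19.5
Secondary income: 54.8 - 10.0 - 9.5 - 35.1 = 0.2
Current account = (-227.0) + 84.7 + 19.5 + 0.2 = -122.6
(Excluded from the current account — financial account: inward foreign direct investment in the manufacturing sector 100.2, domestic pension funds' purchases of foreign equities 97.0, borrowing by resident firms from foreign banks 32.0; capital account: debt forgiveness received from foreign official creditors 15.6, acquisition of foreign patents and trademarks (non-produced assets) 13.1.)

-122.6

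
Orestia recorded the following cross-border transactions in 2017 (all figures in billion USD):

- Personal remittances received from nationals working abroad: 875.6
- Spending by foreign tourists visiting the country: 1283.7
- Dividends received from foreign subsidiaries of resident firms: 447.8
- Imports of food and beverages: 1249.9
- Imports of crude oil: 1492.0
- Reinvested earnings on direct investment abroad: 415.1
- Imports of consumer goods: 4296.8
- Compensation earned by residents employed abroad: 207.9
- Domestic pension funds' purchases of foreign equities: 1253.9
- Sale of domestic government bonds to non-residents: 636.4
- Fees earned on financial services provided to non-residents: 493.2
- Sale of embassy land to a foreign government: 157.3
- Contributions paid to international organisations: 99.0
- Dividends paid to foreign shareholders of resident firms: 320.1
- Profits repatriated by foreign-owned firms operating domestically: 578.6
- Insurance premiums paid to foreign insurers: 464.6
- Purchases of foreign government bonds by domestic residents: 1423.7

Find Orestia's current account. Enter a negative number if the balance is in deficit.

-4777.7

Goods: -4296.8 - 1492.0 - 1249.9 = -7038.7
Services: -464.6 + 1283.7 + 493.2 = 1312.3
Primary income: 415.1 - 578.6 + 447.8 - 320.1 + 207.9 = 172.1
Secondary income: -99.0 + 875.6 = 776.6
Current account = (-7038.7) + 1312.3 + 172.1 + 776.6 = -4777.7
(Excluded from the current account — financial account: domestic pension funds' purchases of foreign equities 1253.9, sale of domestic government bonds to non-residents 636.4, purchases of foreign government bonds by domestic residents 1423.7; capital account: sale of embassy land to a foreign government 157.3.)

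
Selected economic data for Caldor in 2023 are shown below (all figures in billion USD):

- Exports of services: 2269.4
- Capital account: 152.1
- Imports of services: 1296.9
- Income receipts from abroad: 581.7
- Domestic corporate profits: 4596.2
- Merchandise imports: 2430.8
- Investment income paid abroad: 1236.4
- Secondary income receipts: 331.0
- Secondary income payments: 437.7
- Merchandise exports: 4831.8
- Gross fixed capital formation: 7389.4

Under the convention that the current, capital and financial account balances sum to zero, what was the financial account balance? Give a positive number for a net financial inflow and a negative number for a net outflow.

-2764.2

Goods balance = 4831.8 - 2430.8 = 2401.0
Services balance = 2269.4 - 1296.9 = 972.5
Trade balance (goods + services) = 2401.0 + 972.5 = 3373.5
Net primary income = 581.7 - 1236.4 = -654.7
Net secondary income = 331.0 - 437.7 = -106.7
Current account = 3373.5 + (-654.7) + (-106.7) = 2612.1
Financial account = -(2612.1 + 152.1) = -2764.2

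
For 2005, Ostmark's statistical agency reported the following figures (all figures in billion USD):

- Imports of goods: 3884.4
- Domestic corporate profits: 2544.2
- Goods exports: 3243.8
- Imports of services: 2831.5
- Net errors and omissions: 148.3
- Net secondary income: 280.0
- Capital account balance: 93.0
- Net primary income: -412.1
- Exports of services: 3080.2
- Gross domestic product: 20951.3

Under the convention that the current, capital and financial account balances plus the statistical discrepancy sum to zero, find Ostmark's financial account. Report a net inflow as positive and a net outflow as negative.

282.7

Goods balance = 3243.8 - 3884.4 = -640.6
Services balance = 3080.2 - 2831.5 = 248.7
Trade balance (goods + services) = -640.6 + 248.7 = -391.9
Net primary income = -412.1
Net secondary income = 280.0
Current account = -391.9 + (-412.1) + 280.0 = -524.0
Financial account = -(-524.0 + 93.0 + 148.3) = 282.7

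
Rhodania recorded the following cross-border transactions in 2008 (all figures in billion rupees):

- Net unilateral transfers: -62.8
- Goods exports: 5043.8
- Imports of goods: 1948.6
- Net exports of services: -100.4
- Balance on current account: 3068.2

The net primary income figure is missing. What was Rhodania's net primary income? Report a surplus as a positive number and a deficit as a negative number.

Current account = goods balance + services balance + net primary income + net secondary income
Sum of the known components = 2932.0
Net primary income = CA - (known components) = 3068.2 - 2932.0 = 136.2

136.2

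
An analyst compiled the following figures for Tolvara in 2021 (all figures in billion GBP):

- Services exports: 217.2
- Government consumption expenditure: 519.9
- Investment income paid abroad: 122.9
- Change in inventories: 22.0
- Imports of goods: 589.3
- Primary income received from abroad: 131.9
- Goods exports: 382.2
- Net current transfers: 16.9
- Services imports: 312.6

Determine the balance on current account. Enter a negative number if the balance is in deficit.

Goods balance = 382.2 - 589.3 = -207.1
Services balance = 217.2 - 312.6 = -95.4
Trade balance (goods + services) = -207.1 + (-95.4) = -302.5
Net primary income = 131.9 - 122.9 = 9.0
Net secondary income = 16.9
Current account = -302.5 + 9.0 + 16.9 = -276.6

-276.6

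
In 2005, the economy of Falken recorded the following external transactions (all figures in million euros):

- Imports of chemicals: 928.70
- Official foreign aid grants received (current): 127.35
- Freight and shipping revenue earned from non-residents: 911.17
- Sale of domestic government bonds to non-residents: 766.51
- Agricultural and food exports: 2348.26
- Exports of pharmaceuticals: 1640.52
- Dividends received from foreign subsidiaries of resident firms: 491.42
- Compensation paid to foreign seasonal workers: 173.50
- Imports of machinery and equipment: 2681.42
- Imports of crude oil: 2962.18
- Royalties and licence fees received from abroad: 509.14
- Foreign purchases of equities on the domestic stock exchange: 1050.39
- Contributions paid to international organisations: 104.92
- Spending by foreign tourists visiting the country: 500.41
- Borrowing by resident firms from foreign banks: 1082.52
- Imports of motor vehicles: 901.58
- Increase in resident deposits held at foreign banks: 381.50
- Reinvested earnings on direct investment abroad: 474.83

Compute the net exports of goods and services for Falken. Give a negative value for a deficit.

-1564.38

Goods: -901.58 - 2681.42 - 928.70 + 2348.26 - 2962.18 + 1640.52 = -3485.10
Services: 509.14 + 500.41 + 911.17 = 1920.72
Trade balance = -3485.10 + 1920.72 = -1564.38
(Excluded from the trade balance — secondary income: official foreign aid grants received (current) 127.35, contributions paid to international organisations 104.92; financial account: sale of domestic government bonds to non-residents 766.51, foreign purchases of equities on the domestic stock exchange 1050.39, borrowing by resident firms from foreign banks 1082.52, increase in resident deposits held at foreign banks 381.50; primary income: dividends received from foreign subsidiaries of resident firms 491.42, compensation paid to foreign seasonal workers 173.50, reinvested earnings on direct investment abroad 474.83.)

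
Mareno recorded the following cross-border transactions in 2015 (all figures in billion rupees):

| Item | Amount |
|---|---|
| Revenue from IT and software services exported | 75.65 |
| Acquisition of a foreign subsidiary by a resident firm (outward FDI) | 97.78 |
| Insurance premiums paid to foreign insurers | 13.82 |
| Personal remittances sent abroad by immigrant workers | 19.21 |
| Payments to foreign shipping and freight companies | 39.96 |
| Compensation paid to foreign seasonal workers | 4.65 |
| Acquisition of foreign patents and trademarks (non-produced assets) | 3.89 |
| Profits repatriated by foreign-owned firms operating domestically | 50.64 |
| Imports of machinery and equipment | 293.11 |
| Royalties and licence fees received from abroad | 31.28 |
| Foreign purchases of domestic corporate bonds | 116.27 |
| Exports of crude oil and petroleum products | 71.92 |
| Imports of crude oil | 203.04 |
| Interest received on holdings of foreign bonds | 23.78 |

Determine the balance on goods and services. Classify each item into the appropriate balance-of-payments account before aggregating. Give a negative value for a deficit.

Goods: -293.11 + 71.92 - 203.04 = -424.23
Services: -39.96 + 75.65 + 31.28 - 13.82 = 53.15
Trade balance = -424.23 + 53.15 = -371.08
(Excluded from the trade balance — financial account: acquisition of a foreign subsidiary by a resident firm (outward FDI) 97.78, foreign purchases of domestic corporate bonds 116.27; secondary income: personal remittances sent abroad by immigrant workers 19.21; primary income: compensation paid to foreign seasonal workers 4.65, profits repatriated by foreign-owned firms operating domestically 50.64, interest received on holdings of foreign bonds 23.78; capital account: acquisition of foreign patents and trademarks (non-produced assets) 3.89.)

-371.08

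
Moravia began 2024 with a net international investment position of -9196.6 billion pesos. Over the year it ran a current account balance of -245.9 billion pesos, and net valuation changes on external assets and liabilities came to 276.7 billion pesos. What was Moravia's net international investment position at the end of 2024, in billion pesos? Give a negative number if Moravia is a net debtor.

-9165.8

Change in NIIP = current account + net valuation change = -245.9 + 276.7 = 30.8
End-of-year NIIP = -9196.6 + 30.8 = -9165.8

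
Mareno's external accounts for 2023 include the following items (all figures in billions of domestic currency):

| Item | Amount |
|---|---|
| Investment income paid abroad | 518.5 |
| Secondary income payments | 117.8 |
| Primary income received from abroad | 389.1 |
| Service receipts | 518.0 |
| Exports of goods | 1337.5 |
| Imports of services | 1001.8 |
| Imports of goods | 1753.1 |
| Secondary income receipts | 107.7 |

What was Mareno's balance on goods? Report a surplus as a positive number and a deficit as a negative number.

-415.6

Goods balance = 1337.5 - 1753.1 = -415.6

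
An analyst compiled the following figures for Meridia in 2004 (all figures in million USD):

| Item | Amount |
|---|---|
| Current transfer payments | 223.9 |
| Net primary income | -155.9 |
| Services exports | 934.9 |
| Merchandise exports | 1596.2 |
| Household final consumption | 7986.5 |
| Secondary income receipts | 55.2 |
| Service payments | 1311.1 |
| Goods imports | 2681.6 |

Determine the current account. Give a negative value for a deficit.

-1786.2

Goods balance = 1596.2 - 2681.6 = -1085.4
Services balance = 934.9 - 1311.1 = -376.2
Trade balance (goods + services) = -1085.4 + (-376.2) = -1461.6
Net primary income = -155.9
Net secondary income = 55.2 - 223.9 = -168.7
Current account = -1461.6 + (-155.9) + (-168.7) = -1786.2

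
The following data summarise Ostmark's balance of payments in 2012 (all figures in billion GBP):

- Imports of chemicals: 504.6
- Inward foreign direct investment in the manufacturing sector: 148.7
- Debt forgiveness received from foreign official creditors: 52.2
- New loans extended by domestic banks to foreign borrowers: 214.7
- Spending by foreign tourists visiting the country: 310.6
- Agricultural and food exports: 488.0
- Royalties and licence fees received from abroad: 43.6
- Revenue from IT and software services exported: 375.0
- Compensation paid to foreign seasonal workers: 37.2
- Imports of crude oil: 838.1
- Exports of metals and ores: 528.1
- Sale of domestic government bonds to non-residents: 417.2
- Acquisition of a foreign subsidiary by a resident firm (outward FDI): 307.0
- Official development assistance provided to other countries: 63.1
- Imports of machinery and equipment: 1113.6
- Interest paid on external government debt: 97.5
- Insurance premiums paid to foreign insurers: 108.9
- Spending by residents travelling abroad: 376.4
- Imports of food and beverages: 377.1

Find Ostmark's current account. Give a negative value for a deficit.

-1771.2

Goods: 528.1 - 1113.6 - 504.6 - 377.1 - 838.1 + 488.0 = -1817.3
Services: 43.6 - 376.4 + 310.6 + 375.0 - 108.9 = 243.9
Primary income: -97.5 - 37.2 = -134.7
Secondary income: -63.1
Current account = (-1817.3) + 243.9 + (-134.7) + (-63.1) = -1771.2
(Excluded from the current account — financial account: inward foreign direct investment in the manufacturing sector 148.7, new loans extended by domestic banks to foreign borrowers 214.7, sale of domestic government bonds to non-residents 417.2, acquisition of a foreign subsidiary by a resident firm (outward FDI) 307.0; capital account: debt forgiveness received from foreign official creditors 52.2.)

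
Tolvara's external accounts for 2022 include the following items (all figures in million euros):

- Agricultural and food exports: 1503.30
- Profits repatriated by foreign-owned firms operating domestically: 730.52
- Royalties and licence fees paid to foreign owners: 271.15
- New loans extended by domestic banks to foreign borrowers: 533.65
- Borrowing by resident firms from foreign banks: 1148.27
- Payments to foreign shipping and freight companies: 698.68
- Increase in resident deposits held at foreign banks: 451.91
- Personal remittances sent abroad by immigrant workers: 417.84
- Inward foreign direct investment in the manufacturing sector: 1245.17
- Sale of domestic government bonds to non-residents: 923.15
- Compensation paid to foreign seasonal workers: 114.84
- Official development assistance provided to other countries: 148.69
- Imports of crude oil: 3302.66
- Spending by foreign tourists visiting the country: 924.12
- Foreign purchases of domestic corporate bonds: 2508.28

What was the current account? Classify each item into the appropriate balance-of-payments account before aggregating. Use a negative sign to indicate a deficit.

-3256.96

Goods: 1503.30 - 3302.66 = -1799.36
Services: -698.68 + 924.12 - 271.15 = -45.71
Primary income: -114.84 - 730.52 = -845.36
Secondary income: -148.69 - 417.84 = -566.53
Current account = (-1799.36) + (-45.71) + (-845.36) + (-566.53) = -3256.96
(Excluded from the current account — financial account: new loans extended by domestic banks to foreign borrowers 533.65, borrowing by resident firms from foreign banks 1148.27, increase in resident deposits held at foreign banks 451.91, inward foreign direct investment in the manufacturing sector 1245.17, sale of domestic government bonds to non-residents 923.15, foreign purchases of domestic corporate bonds 2508.28.)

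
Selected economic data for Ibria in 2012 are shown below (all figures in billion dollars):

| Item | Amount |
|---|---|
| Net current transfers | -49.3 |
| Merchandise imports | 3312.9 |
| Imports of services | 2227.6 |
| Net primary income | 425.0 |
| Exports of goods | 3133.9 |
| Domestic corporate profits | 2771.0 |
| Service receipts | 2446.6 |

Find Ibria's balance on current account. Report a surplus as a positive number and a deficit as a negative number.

415.7

Goods balance = 3133.9 - 3312.9 = -179.0
Services balance = 2446.6 - 2227.6 = 219.0
Trade balance (goods + services) = -179.0 + 219.0 = 40.0
Net primary income = 425.0
Net secondary income = -49.3
Current account = 40.0 + 425.0 + (-49.3) = 415.7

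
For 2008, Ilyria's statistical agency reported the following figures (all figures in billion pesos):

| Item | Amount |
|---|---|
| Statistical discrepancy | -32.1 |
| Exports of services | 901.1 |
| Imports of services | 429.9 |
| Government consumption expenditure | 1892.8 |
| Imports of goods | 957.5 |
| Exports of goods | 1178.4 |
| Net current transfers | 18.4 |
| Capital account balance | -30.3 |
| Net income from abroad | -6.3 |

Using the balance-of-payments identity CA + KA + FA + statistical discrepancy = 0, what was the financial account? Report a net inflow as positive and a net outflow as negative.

Goods balance = 1178.4 - 957.5 = 220.9
Services balance = 901.1 - 429.9 = 471.2
Trade balance (goods + services) = 220.9 + 471.2 = 692.1
Net primary income = -6.3
Net secondary income = 18.4
Current account = 692.1 + (-6.3) + 18.4 = 704.2
Financial account = -(704.2 + (-30.3) + (-32.1)) = -641.8

-641.8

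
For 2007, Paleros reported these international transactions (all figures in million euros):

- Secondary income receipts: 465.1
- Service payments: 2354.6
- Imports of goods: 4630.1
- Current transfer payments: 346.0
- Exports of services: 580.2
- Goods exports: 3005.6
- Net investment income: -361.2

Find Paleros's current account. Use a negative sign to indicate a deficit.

-3641.0

Goods balance = 3005.6 - 4630.1 = -1624.5
Services balance = 580.2 - 2354.6 = -1774.4
Trade balance (goods + services) = -1624.5 + (-1774.4) = -3398.9
Net primary income = -361.2
Net secondary income = 465.1 - 346.0 = 119.1
Current account = -3398.9 + (-361.2) + 119.1 = -3641.0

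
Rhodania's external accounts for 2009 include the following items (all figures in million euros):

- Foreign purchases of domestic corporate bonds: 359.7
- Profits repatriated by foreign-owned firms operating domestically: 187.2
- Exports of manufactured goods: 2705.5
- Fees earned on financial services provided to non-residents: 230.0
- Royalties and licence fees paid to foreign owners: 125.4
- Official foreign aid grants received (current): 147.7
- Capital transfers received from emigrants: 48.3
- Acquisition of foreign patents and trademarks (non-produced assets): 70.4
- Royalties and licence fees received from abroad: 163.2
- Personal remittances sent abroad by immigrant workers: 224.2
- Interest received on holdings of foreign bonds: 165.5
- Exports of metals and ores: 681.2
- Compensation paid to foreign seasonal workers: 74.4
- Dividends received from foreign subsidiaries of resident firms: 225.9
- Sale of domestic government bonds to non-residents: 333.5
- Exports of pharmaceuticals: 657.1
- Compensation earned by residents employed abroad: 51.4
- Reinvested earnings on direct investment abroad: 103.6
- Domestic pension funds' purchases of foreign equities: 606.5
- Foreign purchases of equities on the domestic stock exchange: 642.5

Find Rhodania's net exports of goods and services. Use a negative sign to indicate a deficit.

Goods: 657.1 + 2705.5 + 681.2 = 4043.8
Services: 163.2 - 125.4 + 230.0 = 267.8
Trade balance = 4043.8 + 267.8 = 4311.6
(Excluded from the trade balance — financial account: foreign purchases of domestic corporate bonds 359.7, sale of domestic government bonds to non-residents 333.5, domestic pension funds' purchases of foreign equities 606.5, foreign purchases of equities on the domestic stock exchange 642.5; primary income: profits repatriated by foreign-owned firms operating domestically 187.2, interest received on holdings of foreign bonds 165.5, compensation paid to foreign seasonal workers 74.4, dividends received from foreign subsidiaries of resident firms 225.9, compensation earned by residents employed abroad 51.4, reinvested earnings on direct investment abroad 103.6; secondary income: official foreign aid grants received (current) 147.7, personal remittances sent abroad by immigrant workers 224.2; capital account: capital transfers received from emigrants 48.3, acquisition of foreign patents and trademarks (non-produced assets) 70.4.)

4311.6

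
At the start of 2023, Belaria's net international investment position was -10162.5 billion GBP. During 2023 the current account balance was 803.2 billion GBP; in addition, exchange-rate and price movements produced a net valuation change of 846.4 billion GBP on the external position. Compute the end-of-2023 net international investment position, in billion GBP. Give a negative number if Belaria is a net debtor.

-8512.9

Change in NIIP = current account + net valuation change = 803.2 + 846.4 = 1649.6
End-of-year NIIP = -10162.5 + 1649.6 = -8512.9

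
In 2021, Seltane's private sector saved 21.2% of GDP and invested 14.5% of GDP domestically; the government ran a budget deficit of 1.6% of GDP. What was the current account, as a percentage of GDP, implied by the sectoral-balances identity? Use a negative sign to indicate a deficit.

5.1

By the sectoral-balances identity, CA = (S_private - I) + (T - G).
Private balance = 21.2 - 14.5 = 6.7
Government balance (T - G) = -1.6
CA = 6.7 + (-1.6) = 5.1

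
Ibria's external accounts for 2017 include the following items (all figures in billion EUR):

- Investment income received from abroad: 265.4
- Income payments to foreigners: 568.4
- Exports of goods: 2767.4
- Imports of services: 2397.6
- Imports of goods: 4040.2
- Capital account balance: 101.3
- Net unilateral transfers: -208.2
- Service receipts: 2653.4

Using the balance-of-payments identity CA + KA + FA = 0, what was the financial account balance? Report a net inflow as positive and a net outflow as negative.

1426.9

Goods balance = 2767.4 - 4040.2 = -1272.8
Services balance = 2653.4 - 2397.6 = 255.8
Trade balance (goods + services) = -1272.8 + 255.8 = -1017.0
Net primary income = 265.4 - 568.4 = -303.0
Net secondary income = -208.2
Current account = -1017.0 + (-303.0) + (-208.2) = -1528.2
Financial account = -(-1528.2 + 101.3) = 1426.9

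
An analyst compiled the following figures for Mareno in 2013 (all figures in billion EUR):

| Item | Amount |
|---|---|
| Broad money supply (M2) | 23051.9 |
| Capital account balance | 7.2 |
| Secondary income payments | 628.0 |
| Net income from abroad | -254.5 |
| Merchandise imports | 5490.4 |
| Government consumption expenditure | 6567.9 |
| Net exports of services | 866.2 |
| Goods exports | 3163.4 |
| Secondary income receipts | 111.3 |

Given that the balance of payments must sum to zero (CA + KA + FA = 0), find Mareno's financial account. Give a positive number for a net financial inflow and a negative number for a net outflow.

2224.8

Goods balance = 3163.4 - 5490.4 = -2327.0
Services balance = 866.2
Trade balance (goods + services) = -2327.0 + 866.2 = -1460.8
Net primary income = -254.5
Net secondary income = 111.3 - 628.0 = -516.7
Current account = -1460.8 + (-254.5) + (-516.7) = -2232.0
Financial account = -(-2232.0 + 7.2) = 2224.8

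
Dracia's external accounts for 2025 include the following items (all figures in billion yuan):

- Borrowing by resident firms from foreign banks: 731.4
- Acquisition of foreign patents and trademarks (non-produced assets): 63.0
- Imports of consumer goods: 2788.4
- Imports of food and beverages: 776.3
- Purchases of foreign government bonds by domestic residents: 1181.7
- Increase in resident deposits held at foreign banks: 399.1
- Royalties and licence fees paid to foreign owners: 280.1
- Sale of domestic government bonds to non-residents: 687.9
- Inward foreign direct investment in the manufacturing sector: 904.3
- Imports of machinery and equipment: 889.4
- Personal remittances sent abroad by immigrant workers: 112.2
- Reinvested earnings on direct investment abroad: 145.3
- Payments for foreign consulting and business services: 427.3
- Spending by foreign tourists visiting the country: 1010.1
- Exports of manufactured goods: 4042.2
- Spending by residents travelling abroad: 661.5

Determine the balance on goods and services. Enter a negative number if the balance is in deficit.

Goods: -889.4 + 4042.2 - 776.3 - 2788.4 = -411.9
Services: -661.5 + 1010.1 - 427.3 - 280.1 = -358.8
Trade balance = -411.9 + (-358.8) = -770.7
(Excluded from the trade balance — financial account: borrowing by resident firms from foreign banks 731.4, purchases of foreign government bonds by domestic residents 1181.7, increase in resident deposits held at foreign banks 399.1, sale of domestic government bonds to non-residents 687.9, inward foreign direct investment in the manufacturing sector 904.3; capital account: acquisition of foreign patents and trademarks (non-produced assets) 63.0; secondary income: personal remittances sent abroad by immigrant workers 112.2; primary income: reinvested earnings on direct investment abroad 145.3.)

-770.7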